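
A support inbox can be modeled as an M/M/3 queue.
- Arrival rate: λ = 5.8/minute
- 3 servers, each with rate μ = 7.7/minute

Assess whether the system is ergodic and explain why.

Stability requires ρ = λ/(cμ) < 1
ρ = 5.8/(3 × 7.7) = 5.8/23.10 = 0.2511
Since 0.2511 < 1, the system is STABLE.
The servers are busy 25.11% of the time.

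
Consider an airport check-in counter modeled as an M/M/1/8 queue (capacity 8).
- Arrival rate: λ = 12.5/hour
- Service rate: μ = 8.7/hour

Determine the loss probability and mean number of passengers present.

ρ = λ/μ = 12.5/8.7 = 1.43678
P₀ = (1-ρ)/(1-ρ^(K+1)) = (1-1.43678)/(1-1.43678^9) = -0.4368/-25.0923 = 0.01741
P_K = P₀×ρ^K = 0.017407 × 1.43678^8 = 0.017407 × 18.1603 = 0.3161
Blocking probability P_8 = 0.3161 (31.61%)
L = ρ[1 - (K+1)ρ^K + Kρ^(K+1)] / [(1-ρ)(1-ρ^(K+1))]
L = 1.43678 × (1 - 9×18.16027 + 8×26.09231) / ((1 - 1.43678) × (1 - 26.09231)) = 6.0692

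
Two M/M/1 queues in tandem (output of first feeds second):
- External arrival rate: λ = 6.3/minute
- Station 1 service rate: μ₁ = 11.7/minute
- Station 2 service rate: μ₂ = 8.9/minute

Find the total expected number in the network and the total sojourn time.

By Jackson's theorem, each station behaves as independent M/M/1.
Station 1: ρ₁ = 6.3/11.7 = 0.5385, L₁ = ρ₁/(1-ρ₁) = λ/(μ₁-λ) = 6.3/5.40 = 1.166667
Station 2: ρ₂ = 6.3/8.9 = 0.7079, L₂ = ρ₂/(1-ρ₂) = λ/(μ₂-λ) = 6.3/2.60 = 2.423077
Total: L = L₁ + L₂ = 1.166667 + 2.423077 = 3.5897
W = L/λ = 3.5897/6.3 = 0.5698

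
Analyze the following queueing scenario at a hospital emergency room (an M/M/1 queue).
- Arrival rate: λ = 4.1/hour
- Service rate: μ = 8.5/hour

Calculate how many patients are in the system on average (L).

ρ = λ/μ = 4.1/8.5 = 0.4824
For M/M/1: L = λ/(μ-λ)
L = 4.1/(8.5-4.1) = 4.1/4.40
L = 0.9318 patients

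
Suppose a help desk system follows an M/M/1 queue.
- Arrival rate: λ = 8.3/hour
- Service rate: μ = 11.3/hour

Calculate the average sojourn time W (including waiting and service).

First, compute utilization: ρ = λ/μ = 8.3/11.3 = 0.7345
For M/M/1: W = 1/(μ-λ)
W = 1/(11.3-8.3) = 1/3.00
W = 0.3333 hours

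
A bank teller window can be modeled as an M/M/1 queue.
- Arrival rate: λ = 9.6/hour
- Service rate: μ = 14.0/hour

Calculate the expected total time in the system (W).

First, compute utilization: ρ = λ/μ = 9.6/14.0 = 0.6857
For M/M/1: W = 1/(μ-λ)
W = 1/(14.0-9.6) = 1/4.40
W = 0.2273 hours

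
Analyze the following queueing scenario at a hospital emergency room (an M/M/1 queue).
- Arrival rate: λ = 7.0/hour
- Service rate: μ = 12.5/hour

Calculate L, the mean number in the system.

ρ = λ/μ = 7.0/12.5 = 0.5600
For M/M/1: L = λ/(μ-λ)
L = 7.0/(12.5-7.0) = 7.0/5.50
L = 1.2727 patients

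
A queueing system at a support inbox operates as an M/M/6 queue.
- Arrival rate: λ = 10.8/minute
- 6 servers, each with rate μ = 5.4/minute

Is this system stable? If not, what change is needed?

Stability requires ρ = λ/(cμ) < 1
ρ = 10.8/(6 × 5.4) = 10.8/32.40 = 0.3333
Since 0.3333 < 1, the system is STABLE.
The servers are busy 33.33% of the time.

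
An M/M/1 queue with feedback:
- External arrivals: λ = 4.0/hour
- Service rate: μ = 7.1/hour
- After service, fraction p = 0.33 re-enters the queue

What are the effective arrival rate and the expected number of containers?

Effective arrival rate: λ_eff = λ/(1-p) = 4.0/(1-0.33) = 4.0/0.67 = 5.97015
ρ = λ_eff/μ = 5.97015/7.1 = 0.840866
L = ρ/(1-ρ) = 0.840866/(1-0.840866) = 5.2840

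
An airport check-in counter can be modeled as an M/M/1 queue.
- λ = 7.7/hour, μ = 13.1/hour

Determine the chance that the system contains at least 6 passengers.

ρ = λ/μ = 7.7/13.1 = 0.58779
P(N ≥ n) = ρⁿ
P(N ≥ 6) = 0.58779^6
P(N ≥ 6) = 0.04124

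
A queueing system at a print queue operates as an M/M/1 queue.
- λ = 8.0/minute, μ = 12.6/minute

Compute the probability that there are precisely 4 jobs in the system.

ρ = λ/μ = 8.0/12.6 = 0.63492
P(n) = (1-ρ)ρⁿ
P(4) = (1-0.63492) × 0.63492^4
P(4) = 0.3651 × 0.1625
P(4) = 0.05933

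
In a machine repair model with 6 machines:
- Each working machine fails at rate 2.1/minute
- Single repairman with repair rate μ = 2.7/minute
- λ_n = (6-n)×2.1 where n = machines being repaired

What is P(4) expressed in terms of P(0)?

P(4)/P(0) = ∏_{i=0}^{4-1} λ_i/μ_{i+1}
= (6-0)×2.1/2.7 × (6-1)×2.1/2.7 × (6-2)×2.1/2.7 × (6-3)×2.1/2.7
= 131.7421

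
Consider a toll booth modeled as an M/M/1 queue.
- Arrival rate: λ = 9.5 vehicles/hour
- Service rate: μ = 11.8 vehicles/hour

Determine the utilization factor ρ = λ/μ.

Server utilization: ρ = λ/μ
ρ = 9.5/11.8 = 0.8051
The server is busy 80.51% of the time.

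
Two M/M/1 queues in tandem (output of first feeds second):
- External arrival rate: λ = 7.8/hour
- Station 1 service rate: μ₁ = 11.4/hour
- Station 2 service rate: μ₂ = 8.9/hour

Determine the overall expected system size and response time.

By Jackson's theorem, each station behaves as independent M/M/1.
Station 1: ρ₁ = 7.8/11.4 = 0.6842, L₁ = ρ₁/(1-ρ₁) = λ/(μ₁-λ) = 7.8/3.60 = 2.1667
Station 2: ρ₂ = 7.8/8.9 = 0.8764, L₂ = ρ₂/(1-ρ₂) = λ/(μ₂-λ) = 7.8/1.10 = 7.0909
Total: L = L₁ + L₂ = 2.1667 + 7.0909 = 9.2576
W = L/λ = 9.2576/7.8 = 1.1869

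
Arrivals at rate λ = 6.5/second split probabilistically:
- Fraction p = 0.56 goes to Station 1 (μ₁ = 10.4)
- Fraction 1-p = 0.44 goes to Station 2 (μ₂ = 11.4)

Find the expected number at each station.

Effective rates: λ₁ = 6.5×0.56 = 3.64, λ₂ = 6.5×0.44 = 2.86
Station 1: ρ₁ = 3.64/10.4 = 0.3500, L₁ = ρ₁/(1-ρ₁) = 0.3500/(1-0.3500) = 0.5385
Station 2: ρ₂ = 2.86/11.4 = 0.2509, L₂ = ρ₂/(1-ρ₂) = 0.2509/(1-0.2509) = 0.3349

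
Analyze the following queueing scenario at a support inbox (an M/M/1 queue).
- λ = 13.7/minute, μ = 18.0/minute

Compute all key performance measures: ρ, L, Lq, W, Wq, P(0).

Step 1: ρ = λ/μ = 13.7/18.0 = 0.7611
Step 2: L = λ/(μ-λ) = 13.7/4.30 = 3.1860
Step 3: Lq = λ²/(μ(μ-λ)) = 187.69/(18.0×4.30) = 2.4249
Step 4: W = 1/(μ-λ) = 1/4.30 = 0.232558
Step 5: Wq = λ/(μ(μ-λ)) = 13.7/(18.0×4.30) = 0.1770
Step 6: P(0) = 1-ρ = 0.2389
Verify: L = λW = 13.7×0.232558 = 3.1860 ✔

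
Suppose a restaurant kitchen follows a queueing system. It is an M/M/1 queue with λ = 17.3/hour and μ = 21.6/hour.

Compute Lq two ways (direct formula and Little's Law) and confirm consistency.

Method 1 (direct): Lq = λ²/(μ(μ-λ)) = 299.29/(21.6 × 4.30) = 3.2223

Method 2 (Little's Law):
W = 1/(μ-λ) = 1/4.30 = 0.23256
Wq = W - 1/μ = 0.23256 - 0.046296 = 0.18626
Lq = λWq = 17.3 × 0.18626 = 3.2223 ✔ (matches Method 1)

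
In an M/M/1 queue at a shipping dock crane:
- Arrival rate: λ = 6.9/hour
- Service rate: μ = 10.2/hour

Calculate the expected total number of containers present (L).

ρ = λ/μ = 6.9/10.2 = 0.6765
For M/M/1: L = λ/(μ-λ)
L = 6.9/(10.2-6.9) = 6.9/3.30
L = 2.0909 containers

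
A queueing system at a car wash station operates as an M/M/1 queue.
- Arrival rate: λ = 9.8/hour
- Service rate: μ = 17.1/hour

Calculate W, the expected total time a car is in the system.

First, compute utilization: ρ = λ/μ = 9.8/17.1 = 0.5731
For M/M/1: W = 1/(μ-λ)
W = 1/(17.1-9.8) = 1/7.30
W = 0.1370 hours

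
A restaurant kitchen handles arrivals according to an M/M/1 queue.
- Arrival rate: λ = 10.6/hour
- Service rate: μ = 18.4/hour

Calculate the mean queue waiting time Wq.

First, compute utilization: ρ = λ/μ = 10.6/18.4 = 0.5761
For M/M/1: Wq = λ/(μ(μ-λ))
Wq = 10.6/(18.4 × (18.4-10.6))
Wq = 10.6/(18.4 × 7.80)
Wq = 0.07386 hours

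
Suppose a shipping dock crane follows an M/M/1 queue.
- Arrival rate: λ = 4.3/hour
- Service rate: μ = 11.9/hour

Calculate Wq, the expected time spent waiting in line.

First, compute utilization: ρ = λ/μ = 4.3/11.9 = 0.3613
For M/M/1: Wq = λ/(μ(μ-λ))
Wq = 4.3/(11.9 × (11.9-4.3))
Wq = 4.3/(11.9 × 7.60)
Wq = 0.04755 hours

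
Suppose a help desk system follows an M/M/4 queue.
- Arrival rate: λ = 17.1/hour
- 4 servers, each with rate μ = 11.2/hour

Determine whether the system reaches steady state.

Stability requires ρ = λ/(cμ) < 1
ρ = 17.1/(4 × 11.2) = 17.1/44.80 = 0.3817
Since 0.3817 < 1, the system is STABLE.
The servers are busy 38.17% of the time.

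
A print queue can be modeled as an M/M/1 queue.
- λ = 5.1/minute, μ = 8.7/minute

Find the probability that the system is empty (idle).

ρ = λ/μ = 5.1/8.7 = 0.5862
P(0) = 1 - ρ = 1 - 0.5862 = 0.4138
The server is idle 41.38% of the time.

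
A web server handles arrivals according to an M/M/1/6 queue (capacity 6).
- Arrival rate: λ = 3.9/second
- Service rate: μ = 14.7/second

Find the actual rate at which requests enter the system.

ρ = λ/μ = 3.9/14.7 = 0.2653
P₀ = (1-ρ)/(1-ρ^(K+1)) = (1-0.2653)/(1-0.2653^7) = 0.7347/0.9999 = 0.7348
P_K = P₀×ρ^K = 0.7348 × 0.2653^6 = 0.7348 × 0.0003487 = 0.0002562
λ_eff = λ(1-P_K) = 3.9 × (1 - 0.0002562) = 3.9 × 0.99974 = 3.8990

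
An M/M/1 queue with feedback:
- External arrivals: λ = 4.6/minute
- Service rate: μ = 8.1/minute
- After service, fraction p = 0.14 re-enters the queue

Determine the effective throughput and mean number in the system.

Effective arrival rate: λ_eff = λ/(1-p) = 4.6/(1-0.14) = 4.6/0.86 = 5.3488
ρ = λ_eff/μ = 5.3488/8.1 = 0.66035
L = ρ/(1-ρ) = 0.66035/(1-0.66035) = 1.9442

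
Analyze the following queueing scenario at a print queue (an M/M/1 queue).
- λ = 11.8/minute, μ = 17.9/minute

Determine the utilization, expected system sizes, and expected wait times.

Step 1: ρ = λ/μ = 11.8/17.9 = 0.6592
Step 2: L = λ/(μ-λ) = 11.8/6.10 = 1.9344
Step 3: Lq = λ²/(μ(μ-λ)) = 139.24/(17.9×6.10) = 1.2752
Step 4: W = 1/(μ-λ) = 1/6.10 = 0.16393
Step 5: Wq = λ/(μ(μ-λ)) = 11.8/(17.9×6.10) = 0.1081
Step 6: P(0) = 1-ρ = 0.3408
Verify: L = λW = 11.8×0.16393 = 1.9344 ✔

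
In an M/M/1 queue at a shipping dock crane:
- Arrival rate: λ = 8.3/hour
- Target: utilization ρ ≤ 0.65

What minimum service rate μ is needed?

ρ = λ/μ, so μ = λ/ρ
μ ≥ 8.3/0.65 = 12.7692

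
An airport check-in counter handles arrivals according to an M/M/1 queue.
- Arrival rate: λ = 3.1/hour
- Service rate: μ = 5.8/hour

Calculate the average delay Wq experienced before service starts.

First, compute utilization: ρ = λ/μ = 3.1/5.8 = 0.5345
For M/M/1: Wq = λ/(μ(μ-λ))
Wq = 3.1/(5.8 × (5.8-3.1))
Wq = 3.1/(5.8 × 2.70)
Wq = 0.1980 hours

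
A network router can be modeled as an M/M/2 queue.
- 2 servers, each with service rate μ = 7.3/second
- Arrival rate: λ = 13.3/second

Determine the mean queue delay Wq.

Traffic intensity: ρ = λ/(cμ) = 13.3/(2×7.3) = 0.9110
Since ρ = 0.9110 < 1, system is stable.
Offered load a = λ/μ = cρ = 13.3/7.3 = 1.8219
P₀ = [ Σₙ₌₀^1 aⁿ/n! + a^2/(2!(1-ρ)) ]⁻¹
Σ = a^0/0! + a^1/1! = 1.0000 + 1.8219 = 2.8219
a^2/(2!(1-ρ)) = 3.31938/(2 × 0.0890411) = 18.6396
P₀ = 1/(2.821918 + 18.63962) = 0.04659
Lq = P₀·a^2·ρ / (2!(1-ρ)²) = 0.046595 × 3.3194 × 0.91096 / (2 × 0.0079283) = 8.8856
Wq = Lq/λ = 8.8856/13.3 = 0.6681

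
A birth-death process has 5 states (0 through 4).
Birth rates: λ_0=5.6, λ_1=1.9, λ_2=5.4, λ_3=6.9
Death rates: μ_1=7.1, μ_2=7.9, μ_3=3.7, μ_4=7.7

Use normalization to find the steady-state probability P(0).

Ratios P(n)/P(0) = (λ₀···λₙ₋₁)/(μ₁···μₙ):
P(1)/P(0) = (5.6)/(7.1) = 0.7887
P(2)/P(0) = (5.6×1.9)/(7.1×7.9) = 0.1897
P(3)/P(0) = (5.6×1.9×5.4)/(7.1×7.9×3.7) = 0.2769
P(4)/P(0) = (5.6×1.9×5.4×6.9)/(7.1×7.9×3.7×7.7) = 0.2481

Normalization: ∑ P(n) = 1
P(0) × (1.0000 + 0.7887 + 0.1897 + 0.2769 + 0.2481) = 1
P(0) × 2.5034 = 1
P(0) = 1/2.5034 = 0.3995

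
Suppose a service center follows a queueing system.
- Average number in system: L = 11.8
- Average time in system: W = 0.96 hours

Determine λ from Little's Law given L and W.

Little's Law: L = λW, so λ = L/W
λ = 11.8/0.96 = 12.2917 customers/hour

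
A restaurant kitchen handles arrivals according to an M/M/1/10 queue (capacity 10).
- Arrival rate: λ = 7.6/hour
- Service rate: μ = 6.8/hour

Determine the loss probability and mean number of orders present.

ρ = λ/μ = 7.6/6.8 = 1.117647
P₀ = (1-ρ)/(1-ρ^(K+1)) = (1-1.117647)/(1-1.117647^11) = -0.11765/-2.3990 = 0.04904
P_K = P₀×ρ^K = 0.04904 × 1.117647^10 = 0.04904 × 3.0412 = 0.1491
Blocking probability P_10 = 0.1491 (14.91%)
L = ρ[1 - (K+1)ρ^K + Kρ^(K+1)] / [(1-ρ)(1-ρ^(K+1))]
L = 1.117647 × (1 - 11×3.041211 + 10×3.399000) / ((1 - 1.117647) × (1 - 3.399000)) = 6.0852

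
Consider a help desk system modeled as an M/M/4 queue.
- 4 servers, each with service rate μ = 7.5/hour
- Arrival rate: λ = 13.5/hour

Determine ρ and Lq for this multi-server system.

Traffic intensity: ρ = λ/(cμ) = 13.5/(4×7.5) = 0.4500
Since ρ = 0.4500 < 1, system is stable.
Offered load a = λ/μ = cρ = 13.5/7.5 = 1.8000
P₀ = [ Σₙ₌₀^3 aⁿ/n! + a^4/(4!(1-ρ)) ]⁻¹
Σ = a^0/0! + a^1/1! + a^2/2! + a^3/3! = 1.0000 + 1.8000 + 1.6200 + 0.9720 = 5.3920
a^4/(4!(1-ρ)) = 10.4976/(24 × 0.5500) = 0.7953
P₀ = 1/(5.3920 + 0.7953) = 0.1616
Lq = P₀·a^4·ρ / (4!(1-ρ)²) = 0.16162 × 10.4976 × 0.45000 / (24 × 0.30250) = 0.1052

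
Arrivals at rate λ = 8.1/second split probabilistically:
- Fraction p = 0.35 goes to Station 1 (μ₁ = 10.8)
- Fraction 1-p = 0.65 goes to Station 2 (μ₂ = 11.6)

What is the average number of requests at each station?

Effective rates: λ₁ = 8.1×0.35 = 2.835, λ₂ = 8.1×0.65 = 5.265
Station 1: ρ₁ = 2.835/10.8 = 0.2625, L₁ = ρ₁/(1-ρ₁) = 0.2625/(1-0.2625) = 0.3559
Station 2: ρ₂ = 5.265/11.6 = 0.45388, L₂ = ρ₂/(1-ρ₂) = 0.45388/(1-0.45388) = 0.8311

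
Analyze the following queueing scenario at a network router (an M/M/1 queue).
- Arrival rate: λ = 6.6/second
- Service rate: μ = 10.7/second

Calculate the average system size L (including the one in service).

ρ = λ/μ = 6.6/10.7 = 0.6168
For M/M/1: L = λ/(μ-λ)
L = 6.6/(10.7-6.6) = 6.6/4.10
L = 1.6098 packets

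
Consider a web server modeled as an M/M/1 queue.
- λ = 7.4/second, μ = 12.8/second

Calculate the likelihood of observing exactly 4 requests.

ρ = λ/μ = 7.4/12.8 = 0.57812
P(n) = (1-ρ)ρⁿ
P(4) = (1-0.57812) × 0.57812^4
P(4) = 0.4219 × 0.1117
P(4) = 0.04713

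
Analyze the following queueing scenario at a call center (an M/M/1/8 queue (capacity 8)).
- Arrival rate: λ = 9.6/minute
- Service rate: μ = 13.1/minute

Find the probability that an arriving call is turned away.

ρ = λ/μ = 9.6/13.1 = 0.732824
P₀ = (1-ρ)/(1-ρ^(K+1)) = (1-0.732824)/(1-0.732824^9) = 0.26718/0.93905 = 0.2845
P_K = P₀×ρ^K = 0.28452 × 0.732824^8 = 0.28452 × 0.083176 = 0.02367
Blocking probability = 2.37%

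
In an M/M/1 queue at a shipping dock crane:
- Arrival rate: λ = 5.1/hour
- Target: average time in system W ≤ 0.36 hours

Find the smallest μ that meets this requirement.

For M/M/1: W = 1/(μ-λ)
Need W ≤ 0.36, so 1/(μ-λ) ≤ 0.36
μ - λ ≥ 1/0.36 = 2.7778
μ ≥ 5.1 + 2.7778 = 7.8778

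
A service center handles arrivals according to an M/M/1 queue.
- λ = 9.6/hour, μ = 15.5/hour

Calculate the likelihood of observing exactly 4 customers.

ρ = λ/μ = 9.6/15.5 = 0.61935
P(n) = (1-ρ)ρⁿ
P(4) = (1-0.61935) × 0.61935^4
P(4) = 0.38065 × 0.14714
P(4) = 0.05601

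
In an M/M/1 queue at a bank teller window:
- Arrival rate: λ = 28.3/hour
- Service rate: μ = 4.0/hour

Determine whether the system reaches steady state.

Stability requires ρ = λ/(cμ) < 1
ρ = 28.3/(1 × 4.0) = 28.3/4.00 = 7.0750
Since 7.0750 ≥ 1, the system is UNSTABLE.
Queue grows without bound. Need μ > λ = 28.3.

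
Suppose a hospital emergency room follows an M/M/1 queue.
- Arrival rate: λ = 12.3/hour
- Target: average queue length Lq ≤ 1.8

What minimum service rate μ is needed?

For M/M/1: Lq = λ²/(μ(μ-λ))
Need Lq ≤ 1.8, i.e. μ(μ-λ) ≥ λ²/1.8
μ² - 12.3μ - 151.29/1.8 ≥ 0  →  μ² - 12.3μ - 84.0500 ≥ 0
Quadratic formula (positive root): μ = [λ + √(λ² + 4×84.0500)]/2
Discriminant: 151.29 + 4×84.0500 = 487.4900, √487.4900 = 22.0792
μ ≥ (12.3 + 22.0792)/2 = 17.1896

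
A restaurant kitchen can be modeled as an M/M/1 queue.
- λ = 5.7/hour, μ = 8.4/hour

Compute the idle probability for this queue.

ρ = λ/μ = 5.7/8.4 = 0.6786
P(0) = 1 - ρ = 1 - 0.6786 = 0.3214
The server is idle 32.14% of the time.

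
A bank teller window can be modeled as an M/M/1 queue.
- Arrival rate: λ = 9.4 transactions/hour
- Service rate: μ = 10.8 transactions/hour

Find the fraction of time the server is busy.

Server utilization: ρ = λ/μ
ρ = 9.4/10.8 = 0.8704
The server is busy 87.04% of the time.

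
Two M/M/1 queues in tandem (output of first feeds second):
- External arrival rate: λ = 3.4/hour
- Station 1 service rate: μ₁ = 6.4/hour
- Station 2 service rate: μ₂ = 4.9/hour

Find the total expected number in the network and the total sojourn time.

By Jackson's theorem, each station behaves as independent M/M/1.
Station 1: ρ₁ = 3.4/6.4 = 0.5312, L₁ = ρ₁/(1-ρ₁) = λ/(μ₁-λ) = 3.4/3.00 = 1.1333
Station 2: ρ₂ = 3.4/4.9 = 0.6939, L₂ = ρ₂/(1-ρ₂) = λ/(μ₂-λ) = 3.4/1.50 = 2.2667
Total: L = L₁ + L₂ = 1.1333 + 2.2667 = 3.4000
W = L/λ = 3.4000/3.4 = 1.0000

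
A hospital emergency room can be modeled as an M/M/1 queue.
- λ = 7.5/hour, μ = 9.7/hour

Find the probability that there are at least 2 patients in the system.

ρ = λ/μ = 7.5/9.7 = 0.7732
P(N ≥ n) = ρⁿ
P(N ≥ 2) = 0.7732^2
P(N ≥ 2) = 0.5978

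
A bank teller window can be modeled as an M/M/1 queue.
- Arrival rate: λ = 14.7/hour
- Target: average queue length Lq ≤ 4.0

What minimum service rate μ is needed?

For M/M/1: Lq = λ²/(μ(μ-λ))
Need Lq ≤ 4.0, i.e. μ(μ-λ) ≥ λ²/4.0
μ² - 14.7μ - 216.09/4.0 ≥ 0  →  μ² - 14.7μ - 54.0225 ≥ 0
Quadratic formula (positive root): μ = [λ + √(λ² + 4×54.0225)]/2
Discriminant: 216.09 + 4×54.0225 = 432.1800, √432.1800 = 20.7889
μ ≥ (14.7 + 20.7889)/2 = 17.7445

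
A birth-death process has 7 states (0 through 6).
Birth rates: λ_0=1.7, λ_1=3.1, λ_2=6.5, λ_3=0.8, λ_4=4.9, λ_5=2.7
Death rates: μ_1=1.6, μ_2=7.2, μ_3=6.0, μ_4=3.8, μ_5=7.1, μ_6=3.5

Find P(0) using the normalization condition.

Ratios P(n)/P(0) = (λ₀···λₙ₋₁)/(μ₁···μₙ):
P(1)/P(0) = (1.7)/(1.6) = 1.0625
P(2)/P(0) = (1.7×3.1)/(1.6×7.2) = 0.45747
P(3)/P(0) = (1.7×3.1×6.5)/(1.6×7.2×6.0) = 0.49559
P(4)/P(0) = (1.7×3.1×6.5×0.8)/(1.6×7.2×6.0×3.8) = 0.10433
P(5)/P(0) = (1.7×3.1×6.5×0.8×4.9)/(1.6×7.2×6.0×3.8×7.1) = 0.072005
P(6)/P(0) = (1.7×3.1×6.5×0.8×4.9×2.7)/(1.6×7.2×6.0×3.8×7.1×3.5) = 0.055547

Normalization: ∑ P(n) = 1
P(0) × (1.0000 + 1.0625 + 0.45747 + 0.49559 + 0.10433 + 0.072005 + 0.055547) = 1
P(0) × 3.2474 = 1
P(0) = 1/3.2474 = 0.3079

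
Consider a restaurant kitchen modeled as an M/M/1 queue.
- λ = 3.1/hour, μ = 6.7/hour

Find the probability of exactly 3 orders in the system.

ρ = λ/μ = 3.1/6.7 = 0.4627
P(n) = (1-ρ)ρⁿ
P(3) = (1-0.4627) × 0.4627^3
P(3) = 0.5373 × 0.09906
P(3) = 0.05322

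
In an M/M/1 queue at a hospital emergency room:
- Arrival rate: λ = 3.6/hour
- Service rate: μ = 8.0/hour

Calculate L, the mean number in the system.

ρ = λ/μ = 3.6/8.0 = 0.4500
For M/M/1: L = λ/(μ-λ)
L = 3.6/(8.0-3.6) = 3.6/4.40
L = 0.8182 patients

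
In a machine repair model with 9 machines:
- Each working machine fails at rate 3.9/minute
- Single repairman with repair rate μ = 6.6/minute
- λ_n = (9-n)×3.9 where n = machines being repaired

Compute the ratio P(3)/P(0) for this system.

P(3)/P(0) = ∏_{i=0}^{3-1} λ_i/μ_{i+1}
= (9-0)×3.9/6.6 × (9-1)×3.9/6.6 × (9-2)×3.9/6.6
= 103.9902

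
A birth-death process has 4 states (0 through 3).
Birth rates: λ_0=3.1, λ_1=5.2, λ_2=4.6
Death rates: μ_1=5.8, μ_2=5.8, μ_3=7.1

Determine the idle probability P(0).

Ratios P(n)/P(0) = (λ₀···λₙ₋₁)/(μ₁···μₙ):
P(1)/P(0) = (3.1)/(5.8) = 0.53448
P(2)/P(0) = (3.1×5.2)/(5.8×5.8) = 0.47919
P(3)/P(0) = (3.1×5.2×4.6)/(5.8×5.8×7.1) = 0.31046

Normalization: ∑ P(n) = 1
P(0) × (1.0000 + 0.53448 + 0.47919 + 0.31046) = 1
P(0) × 2.3241 = 1
P(0) = 1/2.3241 = 0.4303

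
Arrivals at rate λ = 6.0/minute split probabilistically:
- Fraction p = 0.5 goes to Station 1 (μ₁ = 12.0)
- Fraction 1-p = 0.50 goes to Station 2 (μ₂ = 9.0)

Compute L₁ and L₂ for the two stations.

Effective rates: λ₁ = 6.0×0.5 = 3, λ₂ = 6.0×0.50 = 3
Station 1: ρ₁ = 3/12.0 = 0.2500, L₁ = ρ₁/(1-ρ₁) = 0.2500/(1-0.2500) = 0.3333
Station 2: ρ₂ = 3/9.0 = 0.33333, L₂ = ρ₂/(1-ρ₂) = 0.33333/(1-0.33333) = 0.5000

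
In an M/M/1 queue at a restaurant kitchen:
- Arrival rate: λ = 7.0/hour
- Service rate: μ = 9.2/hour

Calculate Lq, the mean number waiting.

ρ = λ/μ = 7.0/9.2 = 0.7609
For M/M/1: Lq = λ²/(μ(μ-λ))
Lq = 49.00/(9.2 × 2.20)
Lq = 2.4209 orders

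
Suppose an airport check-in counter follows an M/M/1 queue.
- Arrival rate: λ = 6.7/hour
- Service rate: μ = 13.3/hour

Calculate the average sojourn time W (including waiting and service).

First, compute utilization: ρ = λ/μ = 6.7/13.3 = 0.5038
For M/M/1: W = 1/(μ-λ)
W = 1/(13.3-6.7) = 1/6.60
W = 0.1515 hours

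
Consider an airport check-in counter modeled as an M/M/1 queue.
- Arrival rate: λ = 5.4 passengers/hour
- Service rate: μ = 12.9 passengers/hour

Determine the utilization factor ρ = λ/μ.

Server utilization: ρ = λ/μ
ρ = 5.4/12.9 = 0.4186
The server is busy 41.86% of the time.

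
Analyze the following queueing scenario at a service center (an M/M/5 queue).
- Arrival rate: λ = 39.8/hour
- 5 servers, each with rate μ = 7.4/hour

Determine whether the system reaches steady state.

Stability requires ρ = λ/(cμ) < 1
ρ = 39.8/(5 × 7.4) = 39.8/37.00 = 1.0757
Since 1.0757 ≥ 1, the system is UNSTABLE.
Need c > λ/μ = 39.8/7.4 = 5.38.
Minimum servers needed: c = 6.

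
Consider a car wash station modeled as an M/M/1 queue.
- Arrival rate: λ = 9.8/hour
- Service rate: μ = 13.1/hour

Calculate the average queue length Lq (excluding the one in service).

ρ = λ/μ = 9.8/13.1 = 0.7481
For M/M/1: Lq = λ²/(μ(μ-λ))
Lq = 96.04/(13.1 × 3.30)
Lq = 2.2216 cars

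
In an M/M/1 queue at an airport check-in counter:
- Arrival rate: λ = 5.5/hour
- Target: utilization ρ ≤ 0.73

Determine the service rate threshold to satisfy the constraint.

ρ = λ/μ, so μ = λ/ρ
μ ≥ 5.5/0.73 = 7.5342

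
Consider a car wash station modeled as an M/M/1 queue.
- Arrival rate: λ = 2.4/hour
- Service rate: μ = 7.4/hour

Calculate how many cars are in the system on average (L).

ρ = λ/μ = 2.4/7.4 = 0.3243
For M/M/1: L = λ/(μ-λ)
L = 2.4/(7.4-2.4) = 2.4/5.00
L = 0.4800 cars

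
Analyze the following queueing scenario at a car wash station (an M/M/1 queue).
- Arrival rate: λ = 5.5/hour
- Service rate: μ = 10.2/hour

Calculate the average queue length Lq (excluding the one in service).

ρ = λ/μ = 5.5/10.2 = 0.5392
For M/M/1: Lq = λ²/(μ(μ-λ))
Lq = 30.25/(10.2 × 4.70)
Lq = 0.6310 cars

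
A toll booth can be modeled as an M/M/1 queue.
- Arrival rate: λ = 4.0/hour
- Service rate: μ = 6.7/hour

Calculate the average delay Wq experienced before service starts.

First, compute utilization: ρ = λ/μ = 4.0/6.7 = 0.5970
For M/M/1: Wq = λ/(μ(μ-λ))
Wq = 4.0/(6.7 × (6.7-4.0))
Wq = 4.0/(6.7 × 2.70)
Wq = 0.2211 hours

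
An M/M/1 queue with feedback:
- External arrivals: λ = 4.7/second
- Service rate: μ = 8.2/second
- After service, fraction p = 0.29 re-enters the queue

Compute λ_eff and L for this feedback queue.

Effective arrival rate: λ_eff = λ/(1-p) = 4.7/(1-0.29) = 4.7/0.71 = 6.6197
ρ = λ_eff/μ = 6.6197/8.2 = 0.80728
L = ρ/(1-ρ) = 0.80728/(1-0.80728) = 4.1889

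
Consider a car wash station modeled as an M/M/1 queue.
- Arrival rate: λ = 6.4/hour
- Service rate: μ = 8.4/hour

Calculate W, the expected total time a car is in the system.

First, compute utilization: ρ = λ/μ = 6.4/8.4 = 0.7619
For M/M/1: W = 1/(μ-λ)
W = 1/(8.4-6.4) = 1/2.00
W = 0.5000 hours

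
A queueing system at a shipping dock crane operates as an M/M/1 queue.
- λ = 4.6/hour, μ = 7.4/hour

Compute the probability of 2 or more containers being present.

ρ = λ/μ = 4.6/7.4 = 0.6216
P(N ≥ n) = ρⁿ
P(N ≥ 2) = 0.6216^2
P(N ≥ 2) = 0.3864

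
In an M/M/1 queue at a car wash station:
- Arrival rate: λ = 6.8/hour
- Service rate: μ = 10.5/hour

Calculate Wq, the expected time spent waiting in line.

First, compute utilization: ρ = λ/μ = 6.8/10.5 = 0.6476
For M/M/1: Wq = λ/(μ(μ-λ))
Wq = 6.8/(10.5 × (10.5-6.8))
Wq = 6.8/(10.5 × 3.70)
Wq = 0.1750 hours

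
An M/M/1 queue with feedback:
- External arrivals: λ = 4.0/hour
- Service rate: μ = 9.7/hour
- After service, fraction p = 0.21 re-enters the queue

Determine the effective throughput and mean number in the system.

Effective arrival rate: λ_eff = λ/(1-p) = 4.0/(1-0.21) = 4.0/0.79 = 5.0633
ρ = λ_eff/μ = 5.0633/9.7 = 0.52199
L = ρ/(1-ρ) = 0.52199/(1-0.52199) = 1.0920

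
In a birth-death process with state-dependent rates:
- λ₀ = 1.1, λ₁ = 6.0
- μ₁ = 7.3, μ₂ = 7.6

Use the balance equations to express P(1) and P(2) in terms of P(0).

Balance equations:
State 0: λ₀P₀ = μ₁P₁ → P₁ = (λ₀/μ₁)P₀ = (1.1/7.3)P₀ = 0.1507P₀
State 1: P₂ = (λ₀λ₁)/(μ₁μ₂)P₀ = (1.1×6.0)/(7.3×7.6)P₀ = 0.1190P₀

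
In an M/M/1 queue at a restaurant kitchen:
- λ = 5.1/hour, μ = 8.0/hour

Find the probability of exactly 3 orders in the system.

ρ = λ/μ = 5.1/8.0 = 0.6375
P(n) = (1-ρ)ρⁿ
P(3) = (1-0.6375) × 0.6375^3
P(3) = 0.3625 × 0.2591
P(3) = 0.09392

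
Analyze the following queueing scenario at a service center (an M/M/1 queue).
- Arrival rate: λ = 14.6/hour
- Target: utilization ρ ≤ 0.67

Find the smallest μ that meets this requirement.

ρ = λ/μ, so μ = λ/ρ
μ ≥ 14.6/0.67 = 21.7910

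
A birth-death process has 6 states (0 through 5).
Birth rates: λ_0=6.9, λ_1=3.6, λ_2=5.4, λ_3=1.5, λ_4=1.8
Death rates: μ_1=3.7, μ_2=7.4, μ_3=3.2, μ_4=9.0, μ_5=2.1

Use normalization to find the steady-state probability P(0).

Ratios P(n)/P(0) = (λ₀···λₙ₋₁)/(μ₁···μₙ):
P(1)/P(0) = (6.9)/(3.7) = 1.86486
P(2)/P(0) = (6.9×3.6)/(3.7×7.4) = 0.907232
P(3)/P(0) = (6.9×3.6×5.4)/(3.7×7.4×3.2) = 1.53095
P(4)/P(0) = (6.9×3.6×5.4×1.5)/(3.7×7.4×3.2×9.0) = 0.255159
P(5)/P(0) = (6.9×3.6×5.4×1.5×1.8)/(3.7×7.4×3.2×9.0×2.1) = 0.218708

Normalization: ∑ P(n) = 1
P(0) × (1.00000 + 1.86486 + 0.907232 + 1.53095 + 0.255159 + 0.218708) = 1
P(0) × 5.7769 = 1
P(0) = 1/5.7769 = 0.1731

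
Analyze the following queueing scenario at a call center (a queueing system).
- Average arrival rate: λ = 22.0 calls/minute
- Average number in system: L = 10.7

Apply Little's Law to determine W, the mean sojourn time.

Little's Law: L = λW, so W = L/λ
W = 10.7/22.0 = 0.4864 minutes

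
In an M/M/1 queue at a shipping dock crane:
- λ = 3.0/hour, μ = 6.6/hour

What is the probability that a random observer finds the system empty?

ρ = λ/μ = 3.0/6.6 = 0.4545
P(0) = 1 - ρ = 1 - 0.4545 = 0.5455
The server is idle 54.55% of the time.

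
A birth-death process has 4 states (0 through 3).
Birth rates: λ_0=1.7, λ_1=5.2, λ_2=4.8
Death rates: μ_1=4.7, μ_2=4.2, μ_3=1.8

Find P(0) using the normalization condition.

Ratios P(n)/P(0) = (λ₀···λₙ₋₁)/(μ₁···μₙ):
P(1)/P(0) = (1.7)/(4.7) = 0.3617
P(2)/P(0) = (1.7×5.2)/(4.7×4.2) = 0.4478
P(3)/P(0) = (1.7×5.2×4.8)/(4.7×4.2×1.8) = 1.1942

Normalization: ∑ P(n) = 1
P(0) × (1.0000 + 0.3617 + 0.4478 + 1.1942) = 1
P(0) × 3.0037 = 1
P(0) = 1/3.0037 = 0.3329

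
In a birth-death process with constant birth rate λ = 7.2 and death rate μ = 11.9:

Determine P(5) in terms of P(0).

For constant rates: P(n)/P(0) = (λ/μ)^n
P(5)/P(0) = (7.2/11.9)^5 = 0.60504^5 = 0.08108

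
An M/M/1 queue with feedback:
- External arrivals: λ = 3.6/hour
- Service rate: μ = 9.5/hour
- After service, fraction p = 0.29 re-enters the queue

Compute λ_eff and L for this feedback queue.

Effective arrival rate: λ_eff = λ/(1-p) = 3.6/(1-0.29) = 3.6/0.71 = 5.0704
ρ = λ_eff/μ = 5.0704/9.5 = 0.53373
L = ρ/(1-ρ) = 0.53373/(1-0.53373) = 1.1447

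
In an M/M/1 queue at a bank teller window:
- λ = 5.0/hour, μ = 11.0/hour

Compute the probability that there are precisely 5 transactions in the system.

ρ = λ/μ = 5.0/11.0 = 0.4545
P(n) = (1-ρ)ρⁿ
P(5) = (1-0.4545) × 0.4545^5
P(5) = 0.5455 × 0.01939
P(5) = 0.01058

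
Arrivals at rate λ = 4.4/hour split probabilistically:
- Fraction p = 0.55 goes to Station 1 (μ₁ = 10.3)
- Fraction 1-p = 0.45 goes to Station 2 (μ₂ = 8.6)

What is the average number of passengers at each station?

Effective rates: λ₁ = 4.4×0.55 = 2.42, λ₂ = 4.4×0.45 = 1.98
Station 1: ρ₁ = 2.42/10.3 = 0.23495, L₁ = ρ₁/(1-ρ₁) = 0.23495/(1-0.23495) = 0.3071
Station 2: ρ₂ = 1.98/8.6 = 0.23023, L₂ = ρ₂/(1-ρ₂) = 0.23023/(1-0.23023) = 0.2991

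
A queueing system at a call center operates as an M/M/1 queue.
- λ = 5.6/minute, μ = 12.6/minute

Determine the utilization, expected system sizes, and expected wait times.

Step 1: ρ = λ/μ = 5.6/12.6 = 0.4444
Step 2: L = λ/(μ-λ) = 5.6/7.00 = 0.8000
Step 3: Lq = λ²/(μ(μ-λ)) = 31.36/(12.6×7.00) = 0.3556
Step 4: W = 1/(μ-λ) = 1/7.00 = 0.14286
Step 5: Wq = λ/(μ(μ-λ)) = 5.6/(12.6×7.00) = 0.06349
Step 6: P(0) = 1-ρ = 0.5556
Verify: L = λW = 5.6×0.14286 = 0.8000 ✔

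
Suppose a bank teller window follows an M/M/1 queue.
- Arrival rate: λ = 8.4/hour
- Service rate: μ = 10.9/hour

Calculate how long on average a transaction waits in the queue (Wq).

First, compute utilization: ρ = λ/μ = 8.4/10.9 = 0.7706
For M/M/1: Wq = λ/(μ(μ-λ))
Wq = 8.4/(10.9 × (10.9-8.4))
Wq = 8.4/(10.9 × 2.50)
Wq = 0.3083 hours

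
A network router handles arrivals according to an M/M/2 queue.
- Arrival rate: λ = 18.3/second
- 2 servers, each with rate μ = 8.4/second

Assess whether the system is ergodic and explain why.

Stability requires ρ = λ/(cμ) < 1
ρ = 18.3/(2 × 8.4) = 18.3/16.80 = 1.0893
Since 1.0893 ≥ 1, the system is UNSTABLE.
Need c > λ/μ = 18.3/8.4 = 2.18.
Minimum servers needed: c = 3.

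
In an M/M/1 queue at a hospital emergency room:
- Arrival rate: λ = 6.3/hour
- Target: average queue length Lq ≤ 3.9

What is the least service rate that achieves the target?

For M/M/1: Lq = λ²/(μ(μ-λ))
Need Lq ≤ 3.9, i.e. μ(μ-λ) ≥ λ²/3.9
μ² - 6.3μ - 39.69/3.9 ≥ 0  →  μ² - 6.3μ - 10.17692 ≥ 0
Quadratic formula (positive root): μ = [λ + √(λ² + 4×10.17692)]/2
Discriminant: 39.69 + 4×10.17692 = 80.3977, √80.3977 = 8.96648
μ ≥ (6.3 + 8.96648)/2 = 7.6332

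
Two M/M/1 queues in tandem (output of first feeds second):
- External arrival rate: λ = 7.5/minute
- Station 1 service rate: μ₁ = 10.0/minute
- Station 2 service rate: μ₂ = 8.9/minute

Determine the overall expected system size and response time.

By Jackson's theorem, each station behaves as independent M/M/1.
Station 1: ρ₁ = 7.5/10.0 = 0.7500, L₁ = ρ₁/(1-ρ₁) = λ/(μ₁-λ) = 7.5/2.50 = 3.0000
Station 2: ρ₂ = 7.5/8.9 = 0.8427, L₂ = ρ₂/(1-ρ₂) = λ/(μ₂-λ) = 7.5/1.40 = 5.3571
Total: L = L₁ + L₂ = 3.0000 + 5.3571 = 8.3571
W = L/λ = 8.3571/7.5 = 1.1143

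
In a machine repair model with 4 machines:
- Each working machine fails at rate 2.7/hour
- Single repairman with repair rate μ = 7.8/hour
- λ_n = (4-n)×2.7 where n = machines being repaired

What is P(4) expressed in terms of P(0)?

P(4)/P(0) = ∏_{i=0}^{4-1} λ_i/μ_{i+1}
= (4-0)×2.7/7.8 × (4-1)×2.7/7.8 × (4-2)×2.7/7.8 × (4-3)×2.7/7.8
= 0.3446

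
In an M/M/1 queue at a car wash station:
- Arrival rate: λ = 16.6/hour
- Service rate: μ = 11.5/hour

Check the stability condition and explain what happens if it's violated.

Stability requires ρ = λ/(cμ) < 1
ρ = 16.6/(1 × 11.5) = 16.6/11.50 = 1.4435
Since 1.4435 ≥ 1, the system is UNSTABLE.
Queue grows without bound. Need μ > λ = 16.6.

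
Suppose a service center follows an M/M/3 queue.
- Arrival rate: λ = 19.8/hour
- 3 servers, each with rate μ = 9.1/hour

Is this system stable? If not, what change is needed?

Stability requires ρ = λ/(cμ) < 1
ρ = 19.8/(3 × 9.1) = 19.8/27.30 = 0.7253
Since 0.7253 < 1, the system is STABLE.
The servers are busy 72.53% of the time.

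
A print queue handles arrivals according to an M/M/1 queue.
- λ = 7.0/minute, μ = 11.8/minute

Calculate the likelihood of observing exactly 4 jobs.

ρ = λ/μ = 7.0/11.8 = 0.59322
P(n) = (1-ρ)ρⁿ
P(4) = (1-0.59322) × 0.59322^4
P(4) = 0.40678 × 0.12384
P(4) = 0.05038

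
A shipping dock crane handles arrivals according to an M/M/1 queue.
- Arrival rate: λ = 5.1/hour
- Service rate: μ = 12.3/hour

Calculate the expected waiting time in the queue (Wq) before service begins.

First, compute utilization: ρ = λ/μ = 5.1/12.3 = 0.4146
For M/M/1: Wq = λ/(μ(μ-λ))
Wq = 5.1/(12.3 × (12.3-5.1))
Wq = 5.1/(12.3 × 7.20)
Wq = 0.05759 hours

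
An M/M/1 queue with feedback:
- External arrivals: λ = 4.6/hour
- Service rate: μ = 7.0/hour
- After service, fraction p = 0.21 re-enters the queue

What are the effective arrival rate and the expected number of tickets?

Effective arrival rate: λ_eff = λ/(1-p) = 4.6/(1-0.21) = 4.6/0.79 = 5.82278
ρ = λ_eff/μ = 5.82278/7.0 = 0.831826
L = ρ/(1-ρ) = 0.831826/(1-0.831826) = 4.9462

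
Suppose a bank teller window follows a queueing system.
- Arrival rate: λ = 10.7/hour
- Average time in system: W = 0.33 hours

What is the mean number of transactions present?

Little's Law: L = λW
L = 10.7 × 0.33 = 3.5310 transactions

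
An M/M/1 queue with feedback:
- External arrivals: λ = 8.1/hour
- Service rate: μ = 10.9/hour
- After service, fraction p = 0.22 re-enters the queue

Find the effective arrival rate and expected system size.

Effective arrival rate: λ_eff = λ/(1-p) = 8.1/(1-0.22) = 8.1/0.78 = 10.38462
ρ = λ_eff/μ = 10.38462/10.9 = 0.952717
L = ρ/(1-ρ) = 0.952717/(1-0.952717) = 20.1493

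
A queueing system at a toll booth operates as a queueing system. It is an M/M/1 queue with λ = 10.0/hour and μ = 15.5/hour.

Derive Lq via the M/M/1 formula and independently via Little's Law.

Method 1 (direct): Lq = λ²/(μ(μ-λ)) = 100.00/(15.5 × 5.50) = 1.1730

Method 2 (Little's Law):
W = 1/(μ-λ) = 1/5.50 = 0.1818
Wq = W - 1/μ = 0.1818 - 0.06452 = 0.1173
Lq = λWq = 10.0 × 0.1173 = 1.1730 ✔ (matches Method 1)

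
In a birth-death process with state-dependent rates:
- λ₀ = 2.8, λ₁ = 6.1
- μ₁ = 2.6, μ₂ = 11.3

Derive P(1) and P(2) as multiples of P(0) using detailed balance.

Balance equations:
State 0: λ₀P₀ = μ₁P₁ → P₁ = (λ₀/μ₁)P₀ = (2.8/2.6)P₀ = 1.0769P₀
State 1: P₂ = (λ₀λ₁)/(μ₁μ₂)P₀ = (2.8×6.1)/(2.6×11.3)P₀ = 0.5813P₀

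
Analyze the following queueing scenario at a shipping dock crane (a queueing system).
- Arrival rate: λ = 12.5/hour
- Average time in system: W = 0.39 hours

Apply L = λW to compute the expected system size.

Little's Law: L = λW
L = 12.5 × 0.39 = 4.8750 containers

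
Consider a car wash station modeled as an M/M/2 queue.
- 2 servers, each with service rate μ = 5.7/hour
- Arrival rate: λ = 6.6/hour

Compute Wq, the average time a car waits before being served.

Traffic intensity: ρ = λ/(cμ) = 6.6/(2×5.7) = 0.5789
Since ρ = 0.5789 < 1, system is stable.
Offered load a = λ/μ = cρ = 6.6/5.7 = 1.1579
P₀ = [ Σₙ₌₀^1 aⁿ/n! + a^2/(2!(1-ρ)) ]⁻¹
Σ = a^0/0! + a^1/1! = 1.0000 + 1.1579 = 2.1579
a^2/(2!(1-ρ)) = 1.3407/(2 × 0.42105) = 1.5921
P₀ = 1/(2.1579 + 1.5921) = 0.2667
Lq = P₀·a^2·ρ / (2!(1-ρ)²) = 0.26667 × 1.3407 × 0.57895 / (2 × 0.17729) = 0.5838
Wq = Lq/λ = 0.5838/6.6 = 0.08845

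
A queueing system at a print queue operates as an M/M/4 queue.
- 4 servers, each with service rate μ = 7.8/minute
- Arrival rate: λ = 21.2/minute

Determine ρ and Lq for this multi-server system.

Traffic intensity: ρ = λ/(cμ) = 21.2/(4×7.8) = 0.6795
Since ρ = 0.6795 < 1, system is stable.
Offered load a = λ/μ = cρ = 21.2/7.8 = 2.7179
P₀ = [ Σₙ₌₀^3 aⁿ/n! + a^4/(4!(1-ρ)) ]⁻¹
Σ = a^0/0! + a^1/1! + a^2/2! + a^3/3! = 1.0000 + 2.7179 + 3.6936 + 3.3464 = 10.7579
a^4/(4!(1-ρ)) = 54.5714/(24 × 0.32051) = 7.0943
P₀ = 1/(10.7579 + 7.0943) = 0.05602
Lq = P₀·a^4·ρ / (4!(1-ρ)²) = 0.0560155 × 54.5714 × 0.679487 / (24 × 0.102728) = 0.8425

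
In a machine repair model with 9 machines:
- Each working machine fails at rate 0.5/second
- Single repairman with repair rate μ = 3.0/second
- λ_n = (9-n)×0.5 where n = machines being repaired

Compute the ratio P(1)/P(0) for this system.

P(1)/P(0) = ∏_{i=0}^{1-1} λ_i/μ_{i+1}
= (9-0)×0.5/3.0
= 1.5000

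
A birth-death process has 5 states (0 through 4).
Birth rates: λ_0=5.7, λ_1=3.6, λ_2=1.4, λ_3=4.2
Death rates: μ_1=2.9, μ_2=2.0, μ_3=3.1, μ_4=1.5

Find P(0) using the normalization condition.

Ratios P(n)/P(0) = (λ₀···λₙ₋₁)/(μ₁···μₙ):
P(1)/P(0) = (5.7)/(2.9) = 1.9655
P(2)/P(0) = (5.7×3.6)/(2.9×2.0) = 3.5379
P(3)/P(0) = (5.7×3.6×1.4)/(2.9×2.0×3.1) = 1.5978
P(4)/P(0) = (5.7×3.6×1.4×4.2)/(2.9×2.0×3.1×1.5) = 4.4738

Normalization: ∑ P(n) = 1
P(0) × (1.0000 + 1.9655 + 3.5379 + 1.5978 + 4.4738) = 1
P(0) × 12.5750 = 1
P(0) = 1/12.5750 = 0.07952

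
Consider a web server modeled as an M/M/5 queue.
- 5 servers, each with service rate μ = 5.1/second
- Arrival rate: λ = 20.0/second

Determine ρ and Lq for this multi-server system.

Traffic intensity: ρ = λ/(cμ) = 20.0/(5×5.1) = 0.7843
Since ρ = 0.7843 < 1, system is stable.
Offered load a = λ/μ = cρ = 20.0/5.1 = 3.9216
P₀ = [ Σₙ₌₀^4 aⁿ/n! + a^5/(5!(1-ρ)) ]⁻¹
Σ = a^0/0! + a^1/1! + a^2/2! + a^3/3! + a^4/4! = 1.00000 + 3.92157 + 7.68935 + 10.0514 + 9.85435 = 32.5167
a^5/(5!(1-ρ)) = 927.4683/(120 × 0.215686) = 35.8340
P₀ = 1/(32.5167 + 35.8340) = 0.01463
Lq = P₀·a^5·ρ / (5!(1-ρ)²) = 0.01463 × 927.4683 × 0.7843 / (120 × 0.04652) = 1.9064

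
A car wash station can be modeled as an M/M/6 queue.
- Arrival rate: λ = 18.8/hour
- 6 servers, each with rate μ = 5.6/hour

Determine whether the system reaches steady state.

Stability requires ρ = λ/(cμ) < 1
ρ = 18.8/(6 × 5.6) = 18.8/33.60 = 0.5595
Since 0.5595 < 1, the system is STABLE.
The servers are busy 55.95% of the time.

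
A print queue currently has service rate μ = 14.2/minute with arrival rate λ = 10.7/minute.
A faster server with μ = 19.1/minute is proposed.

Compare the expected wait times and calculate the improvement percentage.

System 1: ρ₁ = 10.7/14.2 = 0.7535, W₁ = 1/(14.2-10.7) = 0.28571
System 2: ρ₂ = 10.7/19.1 = 0.5602, W₂ = 1/(19.1-10.7) = 0.11905
Improvement: (W₁-W₂)/W₁ = (0.28571-0.11905)/0.28571 = 58.33%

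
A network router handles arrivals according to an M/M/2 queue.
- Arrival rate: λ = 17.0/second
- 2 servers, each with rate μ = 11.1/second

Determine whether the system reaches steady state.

Stability requires ρ = λ/(cμ) < 1
ρ = 17.0/(2 × 11.1) = 17.0/22.20 = 0.7658
Since 0.7658 < 1, the system is STABLE.
The servers are busy 76.58% of the time.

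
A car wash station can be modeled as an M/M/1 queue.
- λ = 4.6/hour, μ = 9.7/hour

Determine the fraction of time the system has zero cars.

ρ = λ/μ = 4.6/9.7 = 0.4742
P(0) = 1 - ρ = 1 - 0.4742 = 0.5258
The server is idle 52.58% of the time.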